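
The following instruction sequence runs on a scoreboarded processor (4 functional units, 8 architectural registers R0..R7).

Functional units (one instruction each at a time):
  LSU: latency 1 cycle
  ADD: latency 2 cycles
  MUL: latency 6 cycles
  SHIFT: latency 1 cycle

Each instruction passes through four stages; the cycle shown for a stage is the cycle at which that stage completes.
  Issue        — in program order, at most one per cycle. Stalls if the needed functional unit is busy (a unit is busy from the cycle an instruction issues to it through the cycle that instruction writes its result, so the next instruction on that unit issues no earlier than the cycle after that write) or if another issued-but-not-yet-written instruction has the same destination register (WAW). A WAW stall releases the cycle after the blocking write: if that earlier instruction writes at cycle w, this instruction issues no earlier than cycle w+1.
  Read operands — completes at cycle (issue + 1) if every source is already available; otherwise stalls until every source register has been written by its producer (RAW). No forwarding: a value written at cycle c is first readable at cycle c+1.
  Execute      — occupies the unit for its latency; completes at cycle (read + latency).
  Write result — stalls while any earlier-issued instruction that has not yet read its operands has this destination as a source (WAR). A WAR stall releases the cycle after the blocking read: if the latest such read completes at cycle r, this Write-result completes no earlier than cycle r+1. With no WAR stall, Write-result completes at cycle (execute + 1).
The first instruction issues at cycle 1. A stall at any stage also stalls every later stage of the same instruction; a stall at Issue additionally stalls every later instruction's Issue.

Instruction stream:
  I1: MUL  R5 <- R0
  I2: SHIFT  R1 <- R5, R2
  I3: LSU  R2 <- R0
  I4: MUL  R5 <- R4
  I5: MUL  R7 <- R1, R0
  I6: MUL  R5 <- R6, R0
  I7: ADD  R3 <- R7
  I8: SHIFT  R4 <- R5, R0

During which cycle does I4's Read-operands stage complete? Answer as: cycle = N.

cycle 1: I1 issues→MUL
cycle 2: I1 reads · I2 issues→SHIFT
cycle 3: I3 issues→LSU
cycle 4: I3 reads
cycle 5: I3 exec-done
cycle 8: I1 exec-done
cycle 9: I1 writes R5
cycle 10: I2 reads · I4 issues→MUL
cycle 11: I2 exec-done · I3 writes R2 · I4 reads
cycle 12: I2 writes R1
cycle 17: I4 exec-done
cycle 18: I4 writes R5
cycle 19: I5 issues→MUL
cycle 20: I5 reads
cycle 26: I5 exec-done
cycle 27: I5 writes R7
cycle 28: I6 issues→MUL
cycle 29: I6 reads · I7 issues→ADD
cycle 30: I7 reads · I8 issues→SHIFT
cycle 32: I7 exec-done
cycle 33: I7 writes R3
cycle 35: I6 exec-done
cycle 36: I6 writes R5
cycle 37: I8 reads
cycle 38: I8 exec-done
cycle 39: I8 writes R4

cycle = 11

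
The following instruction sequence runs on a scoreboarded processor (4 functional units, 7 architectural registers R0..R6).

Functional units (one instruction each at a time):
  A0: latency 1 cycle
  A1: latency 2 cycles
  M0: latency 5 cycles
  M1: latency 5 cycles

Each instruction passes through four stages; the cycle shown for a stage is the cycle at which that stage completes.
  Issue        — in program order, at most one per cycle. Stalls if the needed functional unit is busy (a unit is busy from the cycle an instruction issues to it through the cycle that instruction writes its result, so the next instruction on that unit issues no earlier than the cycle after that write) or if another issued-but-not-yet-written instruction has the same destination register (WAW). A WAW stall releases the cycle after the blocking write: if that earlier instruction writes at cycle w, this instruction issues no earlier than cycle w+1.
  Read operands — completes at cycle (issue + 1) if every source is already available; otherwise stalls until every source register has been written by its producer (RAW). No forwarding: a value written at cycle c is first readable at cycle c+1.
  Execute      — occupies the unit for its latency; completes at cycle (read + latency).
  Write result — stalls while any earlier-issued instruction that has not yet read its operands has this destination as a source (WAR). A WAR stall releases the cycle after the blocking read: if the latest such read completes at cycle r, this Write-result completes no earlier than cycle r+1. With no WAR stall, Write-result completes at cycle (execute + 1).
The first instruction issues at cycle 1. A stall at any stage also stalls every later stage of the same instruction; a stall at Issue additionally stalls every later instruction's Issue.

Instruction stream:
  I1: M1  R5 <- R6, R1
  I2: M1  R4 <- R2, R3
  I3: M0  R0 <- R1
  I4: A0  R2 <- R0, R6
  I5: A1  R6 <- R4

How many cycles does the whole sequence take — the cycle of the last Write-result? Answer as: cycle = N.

cycle = 20

t=1  I1 issues→M1
t=2  I1 reads
t=7  I1 exec-done
t=8  I1 writes R5
t=9  I2 issues→M1
t=10  I2 reads · I3 issues→M0
t=11  I3 reads · I4 issues→A0
t=12  I5 issues→A1
t=15  I2 exec-done
t=16  I2 writes R4 · I3 exec-done
t=17  I3 writes R0 · I5 reads
t=18  I4 reads
t=19  I4 exec-done · I5 exec-done
t=20  I4 writes R2 · I5 writes R6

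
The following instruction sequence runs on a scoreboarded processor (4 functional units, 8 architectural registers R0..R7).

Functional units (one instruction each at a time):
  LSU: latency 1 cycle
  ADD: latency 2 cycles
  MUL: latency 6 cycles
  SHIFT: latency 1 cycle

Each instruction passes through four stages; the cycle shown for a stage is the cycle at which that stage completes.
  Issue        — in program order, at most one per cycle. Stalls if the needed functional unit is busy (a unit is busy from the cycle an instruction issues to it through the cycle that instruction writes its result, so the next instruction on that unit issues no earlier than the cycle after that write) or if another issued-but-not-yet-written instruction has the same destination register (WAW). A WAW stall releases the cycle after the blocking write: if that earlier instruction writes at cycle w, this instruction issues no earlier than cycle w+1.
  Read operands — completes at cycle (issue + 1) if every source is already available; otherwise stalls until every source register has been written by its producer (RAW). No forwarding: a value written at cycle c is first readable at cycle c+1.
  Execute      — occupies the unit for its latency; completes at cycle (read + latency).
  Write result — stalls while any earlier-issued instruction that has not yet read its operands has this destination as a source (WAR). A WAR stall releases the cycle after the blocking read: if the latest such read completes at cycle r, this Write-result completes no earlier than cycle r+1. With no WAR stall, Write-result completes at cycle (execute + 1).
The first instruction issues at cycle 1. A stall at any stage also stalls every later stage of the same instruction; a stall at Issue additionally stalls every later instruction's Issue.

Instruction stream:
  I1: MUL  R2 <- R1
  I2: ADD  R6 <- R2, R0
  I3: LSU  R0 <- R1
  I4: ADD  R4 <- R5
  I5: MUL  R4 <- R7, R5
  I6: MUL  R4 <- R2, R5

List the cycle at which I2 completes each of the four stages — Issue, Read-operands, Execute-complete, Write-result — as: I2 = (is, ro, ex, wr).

I1  is:1  ro:2  ex:8  wr:9
I2  is:2  ro:10  ex:12  wr:13  — RAW R2: wait I1 write@9
I3  is:3  ro:4  ex:5  wr:11  — WAR R0: wait I2 read@10
I4  is:14  ro:15  ex:17  wr:18  — struct: ADD busy until I2 writes@13
I5  is:19  ro:20  ex:26  wr:27  — WAW R4: wait I4 write@18
I6  is:28  ro:29  ex:35  wr:36  — struct: MUL busy until I5 writes@27

I2 = (2, 10, 12, 13)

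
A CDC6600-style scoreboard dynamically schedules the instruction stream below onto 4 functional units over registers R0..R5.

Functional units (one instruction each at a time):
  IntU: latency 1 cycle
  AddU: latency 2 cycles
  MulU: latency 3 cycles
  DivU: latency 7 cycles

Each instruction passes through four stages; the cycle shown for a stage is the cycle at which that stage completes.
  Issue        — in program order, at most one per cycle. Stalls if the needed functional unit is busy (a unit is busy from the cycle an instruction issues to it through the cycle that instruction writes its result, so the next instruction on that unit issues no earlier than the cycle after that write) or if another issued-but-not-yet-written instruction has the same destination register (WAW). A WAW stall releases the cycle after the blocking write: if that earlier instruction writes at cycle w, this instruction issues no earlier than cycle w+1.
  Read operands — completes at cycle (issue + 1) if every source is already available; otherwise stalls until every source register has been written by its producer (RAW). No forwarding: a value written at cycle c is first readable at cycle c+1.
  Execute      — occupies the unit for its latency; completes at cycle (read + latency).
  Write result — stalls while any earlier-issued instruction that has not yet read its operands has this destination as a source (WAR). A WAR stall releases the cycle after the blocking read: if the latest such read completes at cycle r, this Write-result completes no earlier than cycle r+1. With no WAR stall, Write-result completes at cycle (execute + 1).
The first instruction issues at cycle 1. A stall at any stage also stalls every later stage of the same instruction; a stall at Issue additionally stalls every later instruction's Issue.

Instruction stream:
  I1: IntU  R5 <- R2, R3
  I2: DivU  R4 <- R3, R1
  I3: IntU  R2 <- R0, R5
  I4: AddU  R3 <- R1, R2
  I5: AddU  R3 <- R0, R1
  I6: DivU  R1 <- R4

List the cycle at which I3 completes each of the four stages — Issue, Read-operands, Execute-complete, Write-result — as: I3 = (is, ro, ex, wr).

cycle 1: I1 issues→IntU
cycle 2: I1 reads · I2 issues→DivU
cycle 3: I1 exec-done · I2 reads
cycle 4: I1 writes R5
cycle 5: I3 issues→IntU
cycle 6: I3 reads · I4 issues→AddU
cycle 7: I3 exec-done
cycle 8: I3 writes R2
cycle 9: I4 reads
cycle 10: I2 exec-done
cycle 11: I2 writes R4 · I4 exec-done
cycle 12: I4 writes R3
cycle 13: I5 issues→AddU
cycle 14: I5 reads · I6 issues→DivU
cycle 15: I6 reads
cycle 16: I5 exec-done
cycle 17: I5 writes R3
cycle 22: I6 exec-done
cycle 23: I6 writes R1

I3 = (5, 6, 7, 8)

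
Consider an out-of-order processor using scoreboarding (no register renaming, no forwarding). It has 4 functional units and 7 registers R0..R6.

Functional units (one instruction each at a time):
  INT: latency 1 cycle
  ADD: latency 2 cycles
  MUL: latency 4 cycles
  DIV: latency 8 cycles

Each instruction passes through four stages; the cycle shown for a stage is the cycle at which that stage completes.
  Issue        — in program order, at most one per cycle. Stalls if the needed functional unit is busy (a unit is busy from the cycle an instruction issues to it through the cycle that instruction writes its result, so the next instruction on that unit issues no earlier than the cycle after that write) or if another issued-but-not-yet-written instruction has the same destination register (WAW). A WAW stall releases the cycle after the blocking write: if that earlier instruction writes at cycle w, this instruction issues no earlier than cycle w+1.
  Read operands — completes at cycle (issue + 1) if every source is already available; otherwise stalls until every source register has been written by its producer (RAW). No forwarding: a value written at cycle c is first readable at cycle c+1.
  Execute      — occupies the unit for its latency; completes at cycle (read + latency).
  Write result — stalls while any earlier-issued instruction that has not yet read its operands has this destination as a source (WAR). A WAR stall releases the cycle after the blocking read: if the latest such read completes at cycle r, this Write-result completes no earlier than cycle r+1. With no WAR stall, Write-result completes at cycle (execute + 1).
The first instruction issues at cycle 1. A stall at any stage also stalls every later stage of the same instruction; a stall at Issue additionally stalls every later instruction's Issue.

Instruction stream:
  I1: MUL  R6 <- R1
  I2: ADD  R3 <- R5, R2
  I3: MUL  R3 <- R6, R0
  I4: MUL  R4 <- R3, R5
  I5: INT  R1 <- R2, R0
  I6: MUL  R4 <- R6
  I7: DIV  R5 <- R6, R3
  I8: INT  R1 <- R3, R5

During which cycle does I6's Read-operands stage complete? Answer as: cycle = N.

1) issue 1, read 2, done 6, write 7
2) issue 2, read 3, done 5, write 6
3) issue 8, read 9, done 13, write 14  <struct: MUL busy until I1 writes@7>
4) issue 15, read 16, done 20, write 21  <struct: MUL busy until I3 writes@14>
5) issue 16, read 17, done 18, write 19
6) issue 22, read 23, done 27, write 28  <struct: MUL busy until I4 writes@21>
7) issue 23, read 24, done 32, write 33
8) issue 24, read 34, done 35, write 36  <RAW R5: wait I7 write@33>

cycle = 23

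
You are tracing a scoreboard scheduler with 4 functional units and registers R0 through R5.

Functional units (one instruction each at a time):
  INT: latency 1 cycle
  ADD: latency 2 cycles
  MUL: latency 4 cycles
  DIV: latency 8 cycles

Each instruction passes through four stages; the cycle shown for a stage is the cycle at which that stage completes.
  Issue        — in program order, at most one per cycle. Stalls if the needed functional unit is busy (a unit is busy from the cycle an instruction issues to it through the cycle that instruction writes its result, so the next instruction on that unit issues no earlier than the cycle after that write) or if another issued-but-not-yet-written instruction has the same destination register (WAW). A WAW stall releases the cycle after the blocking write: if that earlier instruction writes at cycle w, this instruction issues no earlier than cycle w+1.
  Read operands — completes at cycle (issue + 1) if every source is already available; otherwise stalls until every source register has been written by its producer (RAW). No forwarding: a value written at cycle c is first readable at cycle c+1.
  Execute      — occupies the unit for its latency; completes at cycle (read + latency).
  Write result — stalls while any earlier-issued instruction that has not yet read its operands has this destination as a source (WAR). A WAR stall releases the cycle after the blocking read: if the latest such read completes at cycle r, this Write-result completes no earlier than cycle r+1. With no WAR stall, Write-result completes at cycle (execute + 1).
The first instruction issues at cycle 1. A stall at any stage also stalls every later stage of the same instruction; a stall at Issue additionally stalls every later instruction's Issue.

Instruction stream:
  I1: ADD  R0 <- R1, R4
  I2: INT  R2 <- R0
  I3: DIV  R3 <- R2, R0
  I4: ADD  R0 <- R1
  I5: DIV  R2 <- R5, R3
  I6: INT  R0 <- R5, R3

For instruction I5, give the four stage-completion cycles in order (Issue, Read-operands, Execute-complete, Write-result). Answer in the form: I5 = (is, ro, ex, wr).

c1: issue I1 (ADD)
c2: I1 read-ops; issue I2 (INT)
c3: issue I3 (DIV)
c4: I1 finished on ADD
c5: I1→R0
c6: I2 read-ops; issue I4 (ADD)
c7: I2 finished on INT; I4 read-ops
c8: I2→R2
c9: I3 read-ops; I4 finished on ADD
c10: I4→R0
c17: I3 finished on DIV
c18: I3→R3
c19: issue I5 (DIV)
c20: I5 read-ops; issue I6 (INT)
c21: I6 read-ops
c22: I6 finished on INT
c23: I6→R0
c28: I5 finished on DIV
c29: I5→R2

I5 = (19, 20, 28, 29)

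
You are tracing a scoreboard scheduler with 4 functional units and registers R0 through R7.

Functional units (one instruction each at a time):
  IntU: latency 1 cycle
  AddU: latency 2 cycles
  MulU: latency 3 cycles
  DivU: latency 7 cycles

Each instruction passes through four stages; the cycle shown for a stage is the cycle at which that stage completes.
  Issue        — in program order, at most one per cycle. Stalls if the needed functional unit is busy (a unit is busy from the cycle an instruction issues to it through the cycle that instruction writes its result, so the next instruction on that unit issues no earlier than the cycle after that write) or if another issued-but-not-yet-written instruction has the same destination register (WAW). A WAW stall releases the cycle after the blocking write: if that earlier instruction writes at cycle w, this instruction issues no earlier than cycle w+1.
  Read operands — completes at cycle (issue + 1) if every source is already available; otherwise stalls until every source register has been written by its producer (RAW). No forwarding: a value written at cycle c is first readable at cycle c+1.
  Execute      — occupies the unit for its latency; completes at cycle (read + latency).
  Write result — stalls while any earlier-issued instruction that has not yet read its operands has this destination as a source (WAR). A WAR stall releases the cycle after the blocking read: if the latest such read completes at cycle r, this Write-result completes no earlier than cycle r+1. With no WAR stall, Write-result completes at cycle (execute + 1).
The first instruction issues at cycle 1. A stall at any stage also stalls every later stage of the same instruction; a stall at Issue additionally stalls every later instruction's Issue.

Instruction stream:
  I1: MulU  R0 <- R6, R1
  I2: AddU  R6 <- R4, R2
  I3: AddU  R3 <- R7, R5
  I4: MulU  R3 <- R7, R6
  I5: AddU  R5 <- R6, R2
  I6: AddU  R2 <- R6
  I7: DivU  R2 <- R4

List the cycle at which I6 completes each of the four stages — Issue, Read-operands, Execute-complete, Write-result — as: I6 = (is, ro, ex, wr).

I1 -> (1, 2, 5, 6)
I2 -> (2, 3, 5, 6)
I3 -> (7, 8, 10, 11)  // struct: AddU busy until I2 writes@6
I4 -> (12, 13, 16, 17)  // WAW R3: wait I3 write@11
I5 -> (13, 14, 16, 17)
I6 -> (18, 19, 21, 22)  // struct: AddU busy until I5 writes@17
I7 -> (23, 24, 31, 32)  // WAW R2: wait I6 write@22

I6 = (18, 19, 21, 22)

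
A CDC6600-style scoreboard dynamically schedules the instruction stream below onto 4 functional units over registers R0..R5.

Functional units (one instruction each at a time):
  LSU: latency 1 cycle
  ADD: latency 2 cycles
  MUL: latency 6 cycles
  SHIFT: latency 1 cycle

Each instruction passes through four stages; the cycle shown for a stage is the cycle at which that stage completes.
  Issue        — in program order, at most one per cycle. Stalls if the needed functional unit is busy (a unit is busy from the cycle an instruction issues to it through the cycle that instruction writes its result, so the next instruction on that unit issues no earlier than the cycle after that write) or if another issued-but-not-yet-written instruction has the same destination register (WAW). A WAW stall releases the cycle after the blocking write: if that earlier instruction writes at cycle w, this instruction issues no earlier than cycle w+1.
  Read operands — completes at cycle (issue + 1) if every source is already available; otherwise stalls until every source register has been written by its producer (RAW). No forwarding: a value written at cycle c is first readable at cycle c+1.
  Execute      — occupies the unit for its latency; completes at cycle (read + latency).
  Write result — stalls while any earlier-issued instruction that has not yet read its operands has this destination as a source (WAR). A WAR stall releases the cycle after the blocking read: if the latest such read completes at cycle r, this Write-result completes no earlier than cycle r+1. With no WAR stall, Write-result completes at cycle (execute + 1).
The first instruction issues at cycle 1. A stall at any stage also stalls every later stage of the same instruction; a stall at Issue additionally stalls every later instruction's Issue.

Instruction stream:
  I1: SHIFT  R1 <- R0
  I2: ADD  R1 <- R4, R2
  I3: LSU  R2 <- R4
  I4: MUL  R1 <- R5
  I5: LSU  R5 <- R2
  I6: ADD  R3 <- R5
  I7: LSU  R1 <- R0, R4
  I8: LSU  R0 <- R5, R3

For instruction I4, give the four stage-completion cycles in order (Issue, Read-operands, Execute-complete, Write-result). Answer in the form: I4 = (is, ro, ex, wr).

cycle 1: issue I1 (SHIFT)
cycle 2: I1 read-ops
cycle 3: I1 finished on SHIFT
cycle 4: I1→R1
cycle 5: issue I2 (ADD)
cycle 6: I2 read-ops | issue I3 (LSU)
cycle 7: I3 read-ops
cycle 8: I2 finished on ADD | I3 finished on LSU
cycle 9: I2→R1 | I3→R2
cycle 10: issue I4 (MUL)
cycle 11: I4 read-ops | issue I5 (LSU)
cycle 12: I5 read-ops | issue I6 (ADD)
cycle 13: I5 finished on LSU
cycle 14: I5→R5
cycle 15: I6 read-ops
cycle 17: I4 finished on MUL | I6 finished on ADD
cycle 18: I4→R1 | I6→R3
cycle 19: issue I7 (LSU)
cycle 20: I7 read-ops
cycle 21: I7 finished on LSU
cycle 22: I7→R1
cycle 23: issue I8 (LSU)
cycle 24: I8 read-ops
cycle 25: I8 finished on LSU
cycle 26: I8→R0

I4 = (10, 11, 17, 18)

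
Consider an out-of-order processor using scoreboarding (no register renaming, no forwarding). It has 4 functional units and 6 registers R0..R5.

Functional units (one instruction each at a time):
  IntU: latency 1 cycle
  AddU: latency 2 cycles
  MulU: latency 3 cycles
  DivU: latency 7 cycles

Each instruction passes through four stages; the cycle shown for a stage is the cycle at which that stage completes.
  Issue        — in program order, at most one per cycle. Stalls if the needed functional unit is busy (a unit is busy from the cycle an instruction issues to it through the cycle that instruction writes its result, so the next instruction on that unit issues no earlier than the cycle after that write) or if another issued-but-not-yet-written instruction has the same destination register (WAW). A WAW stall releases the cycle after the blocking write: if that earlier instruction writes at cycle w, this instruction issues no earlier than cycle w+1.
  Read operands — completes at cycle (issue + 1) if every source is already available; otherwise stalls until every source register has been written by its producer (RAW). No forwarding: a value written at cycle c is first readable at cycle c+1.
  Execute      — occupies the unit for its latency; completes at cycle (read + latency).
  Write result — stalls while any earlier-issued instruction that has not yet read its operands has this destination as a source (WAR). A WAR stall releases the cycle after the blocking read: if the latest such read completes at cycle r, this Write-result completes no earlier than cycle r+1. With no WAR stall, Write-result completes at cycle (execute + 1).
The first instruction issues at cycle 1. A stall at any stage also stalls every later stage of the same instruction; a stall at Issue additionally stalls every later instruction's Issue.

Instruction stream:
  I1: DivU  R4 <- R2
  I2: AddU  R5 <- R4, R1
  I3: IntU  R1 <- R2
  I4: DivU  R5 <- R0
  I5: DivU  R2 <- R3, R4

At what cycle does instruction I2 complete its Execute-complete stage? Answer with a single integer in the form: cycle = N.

cycle = 13

t=1  issue I1 (DivU)
t=2  I1 read-ops | issue I2 (AddU)
t=3  issue I3 (IntU)
t=4  I3 read-ops
t=5  I3 finished on IntU
t=9  I1 finished on DivU
t=10  I1→R4
t=11  I2 read-ops
t=12  I3→R1
t=13  I2 finished on AddU
t=14  I2→R5
t=15  issue I4 (DivU)
t=16  I4 read-ops
t=23  I4 finished on DivU
t=24  I4→R5
t=25  issue I5 (DivU)
t=26  I5 read-ops
t=33  I5 finished on DivU
t=34  I5→R2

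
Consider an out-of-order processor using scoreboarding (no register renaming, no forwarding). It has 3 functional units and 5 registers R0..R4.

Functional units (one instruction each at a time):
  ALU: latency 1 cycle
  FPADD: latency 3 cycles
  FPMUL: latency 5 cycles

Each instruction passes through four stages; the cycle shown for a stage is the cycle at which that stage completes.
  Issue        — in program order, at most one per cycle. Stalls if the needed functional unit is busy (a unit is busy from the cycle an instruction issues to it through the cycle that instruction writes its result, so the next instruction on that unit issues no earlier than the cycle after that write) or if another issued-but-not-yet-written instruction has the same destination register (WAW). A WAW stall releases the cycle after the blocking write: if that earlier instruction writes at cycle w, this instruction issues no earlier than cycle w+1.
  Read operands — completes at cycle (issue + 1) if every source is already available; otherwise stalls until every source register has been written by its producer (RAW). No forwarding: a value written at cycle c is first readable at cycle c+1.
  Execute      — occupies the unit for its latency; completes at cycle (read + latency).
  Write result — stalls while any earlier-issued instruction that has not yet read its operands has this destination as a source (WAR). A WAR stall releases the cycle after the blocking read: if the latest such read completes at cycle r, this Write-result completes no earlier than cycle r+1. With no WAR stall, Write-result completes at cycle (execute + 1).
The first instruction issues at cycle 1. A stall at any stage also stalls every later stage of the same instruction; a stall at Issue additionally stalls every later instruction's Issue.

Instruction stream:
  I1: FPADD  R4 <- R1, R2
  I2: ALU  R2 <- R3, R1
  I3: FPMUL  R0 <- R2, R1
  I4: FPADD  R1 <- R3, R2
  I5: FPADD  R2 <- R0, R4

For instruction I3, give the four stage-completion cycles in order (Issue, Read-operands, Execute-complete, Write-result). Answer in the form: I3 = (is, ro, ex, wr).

I3 = (3, 6, 11, 12)

I1  is:1  ro:2  ex:5  wr:6
I2  is:2  ro:3  ex:4  wr:5
I3  is:3  ro:6  ex:11  wr:12  — RAW R2: wait I2 write@5
I4  is:7  ro:8  ex:11  wr:12  — struct: FPADD busy until I1 writes@6
I5  is:13  ro:14  ex:17  wr:18  — struct: FPADD busy until I4 writes@12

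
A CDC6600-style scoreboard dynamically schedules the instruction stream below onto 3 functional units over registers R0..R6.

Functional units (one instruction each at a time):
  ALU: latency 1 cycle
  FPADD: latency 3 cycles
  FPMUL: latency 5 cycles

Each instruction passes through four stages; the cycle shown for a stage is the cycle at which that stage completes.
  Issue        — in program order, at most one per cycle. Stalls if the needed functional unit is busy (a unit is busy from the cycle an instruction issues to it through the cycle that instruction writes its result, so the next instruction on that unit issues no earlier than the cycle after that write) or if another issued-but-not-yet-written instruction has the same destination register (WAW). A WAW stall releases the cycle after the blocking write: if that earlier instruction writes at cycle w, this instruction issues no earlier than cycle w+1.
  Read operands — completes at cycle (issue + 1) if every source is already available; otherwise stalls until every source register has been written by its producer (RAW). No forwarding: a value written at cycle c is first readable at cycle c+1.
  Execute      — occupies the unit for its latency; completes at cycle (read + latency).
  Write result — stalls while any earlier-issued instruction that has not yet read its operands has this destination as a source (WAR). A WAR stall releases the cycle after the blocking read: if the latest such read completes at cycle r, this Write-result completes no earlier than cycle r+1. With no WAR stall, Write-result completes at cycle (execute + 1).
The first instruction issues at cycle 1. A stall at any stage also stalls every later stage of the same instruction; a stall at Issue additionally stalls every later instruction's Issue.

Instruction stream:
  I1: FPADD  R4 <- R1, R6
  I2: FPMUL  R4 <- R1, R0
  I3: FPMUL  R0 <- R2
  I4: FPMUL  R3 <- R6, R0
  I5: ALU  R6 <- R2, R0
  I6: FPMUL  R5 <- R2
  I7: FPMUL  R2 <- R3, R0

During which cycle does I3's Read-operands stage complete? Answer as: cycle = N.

I1: IS=1 RO=2 EX=5 WR=6
I2: IS=7 RO=8 EX=13 WR=14  [WAW R4: wait I1 write@6]
I3: IS=15 RO=16 EX=21 WR=22  [struct: FPMUL busy until I2 writes@14]
I4: IS=23 RO=24 EX=29 WR=30  [struct: FPMUL busy until I3 writes@22]
I5: IS=24 RO=25 EX=26 WR=27
I6: IS=31 RO=32 EX=37 WR=38  [struct: FPMUL busy until I4 writes@30]
I7: IS=39 RO=40 EX=45 WR=46  [struct: FPMUL busy until I6 writes@38]

cycle = 16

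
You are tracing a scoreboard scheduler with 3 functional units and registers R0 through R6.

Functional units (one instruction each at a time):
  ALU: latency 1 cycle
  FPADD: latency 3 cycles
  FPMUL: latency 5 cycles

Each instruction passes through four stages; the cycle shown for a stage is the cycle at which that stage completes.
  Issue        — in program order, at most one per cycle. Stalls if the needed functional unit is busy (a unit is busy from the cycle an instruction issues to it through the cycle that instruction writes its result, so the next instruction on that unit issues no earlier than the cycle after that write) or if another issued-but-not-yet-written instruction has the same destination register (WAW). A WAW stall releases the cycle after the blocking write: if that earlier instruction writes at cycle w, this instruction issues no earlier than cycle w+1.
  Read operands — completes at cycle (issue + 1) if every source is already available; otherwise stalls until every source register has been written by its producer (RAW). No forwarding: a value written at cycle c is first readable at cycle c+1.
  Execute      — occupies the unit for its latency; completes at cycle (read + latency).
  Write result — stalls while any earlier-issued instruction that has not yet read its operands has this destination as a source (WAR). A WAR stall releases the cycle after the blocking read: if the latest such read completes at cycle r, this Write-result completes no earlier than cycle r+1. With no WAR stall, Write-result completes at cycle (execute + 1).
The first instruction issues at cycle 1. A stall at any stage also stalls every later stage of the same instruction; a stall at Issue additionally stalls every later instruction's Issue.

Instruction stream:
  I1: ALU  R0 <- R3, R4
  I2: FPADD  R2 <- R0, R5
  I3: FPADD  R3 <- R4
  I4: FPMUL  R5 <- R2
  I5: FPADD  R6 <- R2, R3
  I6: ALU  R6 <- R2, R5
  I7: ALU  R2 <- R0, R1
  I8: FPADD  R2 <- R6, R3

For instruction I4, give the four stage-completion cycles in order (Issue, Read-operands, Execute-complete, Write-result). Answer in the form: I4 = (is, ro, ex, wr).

I4 = (11, 12, 17, 18)

  I1 | 1 | 2 | 3 | 4
  I2 | 2 | 5 | 8 | 9   RAW R0: wait I1 write@4
  I3 | 10 | 11 | 14 | 15   struct: FPADD busy until I2 writes@9
  I4 | 11 | 12 | 17 | 18
  I5 | 16 | 17 | 20 | 21   struct: FPADD busy until I3 writes@15
  I6 | 22 | 23 | 24 | 25   WAW R6: wait I5 write@21
  I7 | 26 | 27 | 28 | 29   struct: ALU busy until I6 writes@25
  I8 | 30 | 31 | 34 | 35   WAW R2: wait I7 write@29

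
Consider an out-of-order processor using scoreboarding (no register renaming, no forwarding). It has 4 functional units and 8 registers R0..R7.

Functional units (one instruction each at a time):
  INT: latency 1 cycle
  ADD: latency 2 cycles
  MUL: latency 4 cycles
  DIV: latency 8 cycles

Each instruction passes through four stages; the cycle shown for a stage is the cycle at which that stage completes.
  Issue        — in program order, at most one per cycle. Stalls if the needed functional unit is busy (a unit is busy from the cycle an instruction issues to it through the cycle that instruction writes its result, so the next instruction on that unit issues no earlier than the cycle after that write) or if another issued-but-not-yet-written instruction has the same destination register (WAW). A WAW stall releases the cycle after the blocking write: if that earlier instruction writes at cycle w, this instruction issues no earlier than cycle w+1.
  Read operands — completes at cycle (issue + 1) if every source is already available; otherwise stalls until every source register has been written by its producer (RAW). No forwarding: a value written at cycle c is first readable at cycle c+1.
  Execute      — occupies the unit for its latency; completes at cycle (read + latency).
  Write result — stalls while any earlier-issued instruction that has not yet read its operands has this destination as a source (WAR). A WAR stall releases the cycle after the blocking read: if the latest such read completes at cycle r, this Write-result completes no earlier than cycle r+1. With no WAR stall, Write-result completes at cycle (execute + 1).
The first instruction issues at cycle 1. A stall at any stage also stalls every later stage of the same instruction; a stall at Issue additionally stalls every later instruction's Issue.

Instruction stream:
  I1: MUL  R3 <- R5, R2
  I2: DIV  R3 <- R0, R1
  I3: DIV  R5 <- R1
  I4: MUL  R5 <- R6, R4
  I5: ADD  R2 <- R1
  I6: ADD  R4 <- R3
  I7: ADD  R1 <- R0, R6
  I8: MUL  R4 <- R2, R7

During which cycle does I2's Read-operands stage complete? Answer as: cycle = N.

cycle = 9

c1: I1 dispatched to MUL
c2: I1 operands ready
c6: I1 complete
c7: R3←I1
c8: I2 dispatched to DIV
c9: I2 operands ready
c17: I2 complete
c18: R3←I2
c19: I3 dispatched to DIV
c20: I3 operands ready
c28: I3 complete
c29: R5←I3
c30: I4 dispatched to MUL
c31: I4 operands ready; I5 dispatched to ADD
c32: I5 operands ready
c34: I5 complete
c35: I4 complete; R2←I5
c36: R5←I4; I6 dispatched to ADD
c37: I6 operands ready
c39: I6 complete
c40: R4←I6
c41: I7 dispatched to ADD
c42: I7 operands ready; I8 dispatched to MUL
c43: I8 operands ready
c44: I7 complete
c45: R1←I7
c47: I8 complete
c48: R4←I8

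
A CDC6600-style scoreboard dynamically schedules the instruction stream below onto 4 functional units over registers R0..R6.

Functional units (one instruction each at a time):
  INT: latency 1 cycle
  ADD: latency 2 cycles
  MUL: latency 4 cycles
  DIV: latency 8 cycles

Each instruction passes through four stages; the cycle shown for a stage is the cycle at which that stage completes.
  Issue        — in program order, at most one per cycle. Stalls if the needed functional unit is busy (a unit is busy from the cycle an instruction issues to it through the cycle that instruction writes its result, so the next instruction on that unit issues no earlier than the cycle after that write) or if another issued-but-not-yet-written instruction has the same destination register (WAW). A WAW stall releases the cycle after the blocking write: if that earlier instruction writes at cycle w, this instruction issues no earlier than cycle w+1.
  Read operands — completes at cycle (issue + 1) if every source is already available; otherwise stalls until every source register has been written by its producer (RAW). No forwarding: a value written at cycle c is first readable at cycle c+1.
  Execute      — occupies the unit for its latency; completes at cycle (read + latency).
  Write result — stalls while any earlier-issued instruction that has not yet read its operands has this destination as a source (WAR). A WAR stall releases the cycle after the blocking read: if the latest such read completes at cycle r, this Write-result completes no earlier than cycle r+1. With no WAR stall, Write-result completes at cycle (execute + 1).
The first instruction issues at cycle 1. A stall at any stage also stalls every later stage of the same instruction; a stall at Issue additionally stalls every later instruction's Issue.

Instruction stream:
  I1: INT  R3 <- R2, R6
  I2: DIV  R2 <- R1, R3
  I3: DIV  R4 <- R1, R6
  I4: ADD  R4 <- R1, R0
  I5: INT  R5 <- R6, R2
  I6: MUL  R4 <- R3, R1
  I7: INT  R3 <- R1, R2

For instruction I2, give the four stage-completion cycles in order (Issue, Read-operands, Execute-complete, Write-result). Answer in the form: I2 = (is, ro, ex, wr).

I2 = (2, 5, 13, 14)

[1] issue I1 (INT)
[2] I1 read-ops, issue I2 (DIV)
[3] I1 finished on INT
[4] I1→R3
[5] I2 read-ops
[13] I2 finished on DIV
[14] I2→R2
[15] issue I3 (DIV)
[16] I3 read-ops
[24] I3 finished on DIV
[25] I3→R4
[26] issue I4 (ADD)
[27] I4 read-ops, issue I5 (INT)
[28] I5 read-ops
[29] I4 finished on ADD, I5 finished on INT
[30] I4→R4, I5→R5
[31] issue I6 (MUL)
[32] I6 read-ops, issue I7 (INT)
[33] I7 read-ops
[34] I7 finished on INT
[35] I7→R3
[36] I6 finished on MUL
[37] I6→R4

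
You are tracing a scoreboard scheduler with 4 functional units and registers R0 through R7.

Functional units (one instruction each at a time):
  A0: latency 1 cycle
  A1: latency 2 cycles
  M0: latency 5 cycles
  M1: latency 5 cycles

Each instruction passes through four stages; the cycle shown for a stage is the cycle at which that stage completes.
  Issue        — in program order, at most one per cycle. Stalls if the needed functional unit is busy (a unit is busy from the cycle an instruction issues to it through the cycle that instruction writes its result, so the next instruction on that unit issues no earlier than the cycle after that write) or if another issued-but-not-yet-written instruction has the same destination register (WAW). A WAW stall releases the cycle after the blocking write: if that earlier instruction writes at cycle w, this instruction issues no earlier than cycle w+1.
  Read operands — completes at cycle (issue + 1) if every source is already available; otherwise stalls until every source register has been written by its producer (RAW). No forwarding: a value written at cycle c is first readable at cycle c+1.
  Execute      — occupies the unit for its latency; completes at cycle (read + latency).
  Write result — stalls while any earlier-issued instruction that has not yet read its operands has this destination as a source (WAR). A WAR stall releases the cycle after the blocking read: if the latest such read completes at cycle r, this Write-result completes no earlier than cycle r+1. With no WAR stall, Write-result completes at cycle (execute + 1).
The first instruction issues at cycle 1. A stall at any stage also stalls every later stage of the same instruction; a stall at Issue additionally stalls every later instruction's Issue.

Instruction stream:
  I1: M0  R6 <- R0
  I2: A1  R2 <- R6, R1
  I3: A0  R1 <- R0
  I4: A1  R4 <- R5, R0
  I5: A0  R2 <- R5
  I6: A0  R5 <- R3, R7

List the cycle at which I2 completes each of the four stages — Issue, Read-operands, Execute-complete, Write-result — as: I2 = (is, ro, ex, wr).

I2 = (2, 9, 11, 12)

[I1] 1/2/7/8
[I2] 2/9/11/12  (RAW R6: wait I1 write@8)
[I3] 3/4/5/10  (WAR R1: wait I2 read@9)
[I4] 13/14/16/17  (struct: A1 busy until I2 writes@12)
[I5] 14/15/16/17
[I6] 18/19/20/21  (struct: A0 busy until I5 writes@17)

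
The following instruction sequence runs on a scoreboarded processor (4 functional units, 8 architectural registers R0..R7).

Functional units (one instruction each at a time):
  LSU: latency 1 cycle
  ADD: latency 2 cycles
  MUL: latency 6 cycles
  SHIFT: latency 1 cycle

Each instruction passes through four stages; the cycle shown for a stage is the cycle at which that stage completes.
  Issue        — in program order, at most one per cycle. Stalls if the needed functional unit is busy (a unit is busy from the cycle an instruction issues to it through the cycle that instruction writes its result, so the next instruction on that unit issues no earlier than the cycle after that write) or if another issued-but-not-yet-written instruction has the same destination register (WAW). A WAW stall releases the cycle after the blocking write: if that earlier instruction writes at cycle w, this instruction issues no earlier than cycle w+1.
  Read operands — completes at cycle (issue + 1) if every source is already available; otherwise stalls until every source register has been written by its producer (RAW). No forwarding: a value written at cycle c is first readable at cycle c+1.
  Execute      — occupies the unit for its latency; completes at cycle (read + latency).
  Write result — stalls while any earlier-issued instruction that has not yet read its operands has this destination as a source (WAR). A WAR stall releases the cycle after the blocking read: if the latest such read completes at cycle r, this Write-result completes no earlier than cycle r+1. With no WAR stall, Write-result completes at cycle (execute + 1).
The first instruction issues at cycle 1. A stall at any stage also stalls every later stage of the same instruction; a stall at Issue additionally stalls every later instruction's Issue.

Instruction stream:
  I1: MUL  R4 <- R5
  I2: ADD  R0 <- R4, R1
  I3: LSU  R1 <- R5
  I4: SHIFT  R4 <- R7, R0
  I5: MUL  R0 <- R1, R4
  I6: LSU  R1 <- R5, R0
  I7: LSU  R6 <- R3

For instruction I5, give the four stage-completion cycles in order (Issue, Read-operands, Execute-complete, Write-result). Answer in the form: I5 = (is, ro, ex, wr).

t=1  I1 dispatched to MUL
t=2  I1 operands ready · I2 dispatched to ADD
t=3  I3 dispatched to LSU
t=4  I3 operands ready
t=5  I3 complete
t=8  I1 complete
t=9  R4←I1
t=10  I2 operands ready · I4 dispatched to SHIFT
t=11  R1←I3
t=12  I2 complete
t=13  R0←I2
t=14  I4 operands ready · I5 dispatched to MUL
t=15  I4 complete · I6 dispatched to LSU
t=16  R4←I4
t=17  I5 operands ready
t=23  I5 complete
t=24  R0←I5
t=25  I6 operands ready
t=26  I6 complete
t=27  R1←I6
t=28  I7 dispatched to LSU
t=29  I7 operands ready
t=30  I7 complete
t=31  R6←I7

I5 = (14, 17, 23, 24)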